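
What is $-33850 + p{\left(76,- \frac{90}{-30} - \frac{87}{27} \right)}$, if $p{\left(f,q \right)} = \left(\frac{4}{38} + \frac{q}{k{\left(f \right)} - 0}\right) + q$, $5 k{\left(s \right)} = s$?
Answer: $- \frac{1286305}{38} \approx -33850.0$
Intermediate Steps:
$k{\left(s \right)} = \frac{s}{5}$
$p{\left(f,q \right)} = \frac{2}{19} + q + \frac{5 q}{f}$ ($p{\left(f,q \right)} = \left(\frac{4}{38} + \frac{q}{\frac{f}{5} - 0}\right) + q = \left(4 \cdot \frac{1}{38} + \frac{q}{\frac{f}{5} + 0}\right) + q = \left(\frac{2}{19} + \frac{q}{\frac{1}{5} f}\right) + q = \left(\frac{2}{19} + q \frac{5}{f}\right) + q = \left(\frac{2}{19} + \frac{5 q}{f}\right) + q = \frac{2}{19} + q + \frac{5 q}{f}$)
$-33850 + p{\left(76,- \frac{90}{-30} - \frac{87}{27} \right)} = -33850 + \left(\frac{2}{19} - \left(-3 + \frac{29}{9}\right) + \frac{5 \left(- \frac{90}{-30} - \frac{87}{27}\right)}{76}\right) = -33850 + \left(\frac{2}{19} - \frac{2}{9} + 5 \left(\left(-90\right) \left(- \frac{1}{30}\right) - \frac{29}{9}\right) \frac{1}{76}\right) = -33850 + \left(\frac{2}{19} + \left(3 - \frac{29}{9}\right) + 5 \left(3 - \frac{29}{9}\right) \frac{1}{76}\right) = -33850 + \left(\frac{2}{19} - \frac{2}{9} + 5 \left(- \frac{2}{9}\right) \frac{1}{76}\right) = -33850 - \frac{5}{38} = - \frac{1286305}{38}$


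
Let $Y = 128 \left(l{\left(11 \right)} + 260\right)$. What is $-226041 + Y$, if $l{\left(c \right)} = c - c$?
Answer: $-192761$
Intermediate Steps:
$l{\left(c \right)} = 0$
$Y = 33280$ ($Y = 128 \left(0 + 260\right) = 128 \cdot 260 = 33280$)
$-226041 + Y = -226041 + 33280 = -192761$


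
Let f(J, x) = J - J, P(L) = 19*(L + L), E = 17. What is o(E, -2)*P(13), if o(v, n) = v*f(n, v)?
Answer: 0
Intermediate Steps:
P(L) = 38*L (P(L) = 19*(2*L) = 38*L)
f(J, x) = 0
o(v, n) = 0 (o(v, n) = v*0 = 0)
o(E, -2)*P(13) = 0*(38*13) = 0*494 = 0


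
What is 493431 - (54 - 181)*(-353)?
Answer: 448600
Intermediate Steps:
493431 - (54 - 181)*(-353) = 493431 - (-127)*(-353) = 493431 - 1*44831 = 493431 - 44831 = 448600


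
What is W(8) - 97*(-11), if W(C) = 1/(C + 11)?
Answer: 20274/19 ≈ 1067.1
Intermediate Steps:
W(C) = 1/(11 + C)
W(8) - 97*(-11) = 1/(11 + 8) - 97*(-11) = 1/19 + 1067 = 20274/19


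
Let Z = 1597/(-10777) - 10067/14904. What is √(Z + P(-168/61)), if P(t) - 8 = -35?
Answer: I*√2215493188899146/8923356 ≈ 5.2748*I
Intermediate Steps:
P(t) = -27 (P(t) = 8 - 35 = -27)
Z = -132293747/160620408 (Z = 1597*(-1/10777) - 10067*1/14904 = -1597/10777 - 10067/14904 = -132293747/160620408 ≈ -0.82364)
√(Z + P(-168/61)) = √(-132293747/160620408 - 27) = √(-4469044763/160620408) = I*√2215493188899146/8923356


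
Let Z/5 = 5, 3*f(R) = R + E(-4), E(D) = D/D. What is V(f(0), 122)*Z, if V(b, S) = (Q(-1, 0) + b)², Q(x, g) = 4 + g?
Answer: 4225/9 ≈ 469.44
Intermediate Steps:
E(D) = 1
f(R) = ⅓ + R/3 (f(R) = (R + 1)/3 = (1 + R)/3 = ⅓ + R/3)
V(b, S) = (4 + b)² (V(b, S) = ((4 + 0) + b)² = (4 + b)²)
Z = 25 (Z = 5*5 = 25)
V(f(0), 122)*Z = (4 + (⅓ + (⅓)*0))²*25 = (4 + (⅓ + 0))²*25 = (4 + ⅓)²*25 = (13/3)²*25 = (169/9)*25 = 4225/9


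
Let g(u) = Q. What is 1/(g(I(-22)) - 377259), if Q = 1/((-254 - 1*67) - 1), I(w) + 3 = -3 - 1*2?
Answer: -322/121477399 ≈ -2.6507e-6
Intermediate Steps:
I(w) = -8 (I(w) = -3 + (-3 - 1*2) = -3 + (-3 - 2) = -3 - 5 = -8)
Q = -1/322 (Q = 1/((-254 - 67) - 1) = 1/(-321 - 1) = 1/(-322) = -1/322 ≈ -0.0031056)
g(u) = -1/322
1/(g(I(-22)) - 377259) = 1/(-1/322 - 377259) = 1/(-121477399/322) = -322/121477399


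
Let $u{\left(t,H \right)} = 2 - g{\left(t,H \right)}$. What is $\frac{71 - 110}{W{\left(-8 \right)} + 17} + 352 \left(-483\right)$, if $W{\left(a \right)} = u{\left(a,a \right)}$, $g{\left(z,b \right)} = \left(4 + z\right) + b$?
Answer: $- \frac{5270535}{31} \approx -1.7002 \cdot 10^{5}$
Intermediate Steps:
$g{\left(z,b \right)} = 4 + b + z$
$u{\left(t,H \right)} = -2 - H - t$ ($u{\left(t,H \right)} = 2 - \left(4 + H + t\right) = -2 - H - t$)
$W{\left(a \right)} = -2 - 2 a$ ($W{\left(a \right)} = -2 - a - a = -2 - 2 a$)
$\frac{71 - 110}{W{\left(-8 \right)} + 17} + 352 \left(-483\right) = \frac{71 - 110}{\left(-2 - -16\right) + 17} + 352 \left(-483\right) = - \frac{39}{\left(-2 + 16\right) + 17} - 170016 = - \frac{39}{14 + 17} - 170016 = - \frac{39}{31} - 170016 = - \frac{5270535}{31}$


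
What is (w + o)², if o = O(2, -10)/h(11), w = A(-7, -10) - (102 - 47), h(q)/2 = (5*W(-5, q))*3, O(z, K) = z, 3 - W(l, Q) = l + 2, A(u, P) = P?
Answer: 34210801/8100 ≈ 4223.6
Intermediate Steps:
W(l, Q) = 1 - l (W(l, Q) = 3 - (l + 2) = 3 - (2 + l) = 3 + (-2 - l) = 1 - l)
h(q) = 180 (h(q) = 2*((5*(1 - 1*(-5)))*3) = 2*((5*(1 + 5))*3) = 2*((5*6)*3) = 2*(30*3) = 2*90 = 180)
w = -65 (w = -10 - (102 - 47) = -10 - 1*55 = -10 - 55 = -65)
o = 1/90 (o = 2/180 = 2*(1/180) = 1/90 ≈ 0.011111)
(w + o)² = (-65 + 1/90)² = (-5849/90)² = 34210801/8100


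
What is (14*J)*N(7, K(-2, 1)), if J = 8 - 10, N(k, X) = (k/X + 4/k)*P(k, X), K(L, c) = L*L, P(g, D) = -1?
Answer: 65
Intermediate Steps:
K(L, c) = L²
N(k, X) = -4/k - k/X (N(k, X) = (k/X + 4/k)*(-1) = (4/k + k/X)*(-1) = -4/k - k/X)
J = -2
(14*J)*N(7, K(-2, 1)) = (14*(-2))*(-4/7 - 1*7/(-2)²) = -28*(-4*⅐ - 1*7/4) = -28*(-4/7 - 1*7*¼) = -28*(-4/7 - 7/4) = -28*(-65/28) = 65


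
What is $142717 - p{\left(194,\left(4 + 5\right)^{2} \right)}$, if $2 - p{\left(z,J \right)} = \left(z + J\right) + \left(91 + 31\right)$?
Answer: $143112$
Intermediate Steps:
$p{\left(z,J \right)} = -120 - J - z$ ($p{\left(z,J \right)} = 2 - \left(\left(z + J\right) + \left(91 + 31\right)\right) = 2 - \left(\left(J + z\right) + 122\right) = 2 - \left(122 + J + z\right) = -120 - J - z$)
$142717 - p{\left(194,\left(4 + 5\right)^{2} \right)} = 142717 - \left(-120 - \left(4 + 5\right)^{2} - 194\right) = 142717 - \left(-120 - 9^{2} - 194\right) = 142717 - \left(-120 - 81 - 194\right) = 142717 - -395 = 142717 + 395 = 143112$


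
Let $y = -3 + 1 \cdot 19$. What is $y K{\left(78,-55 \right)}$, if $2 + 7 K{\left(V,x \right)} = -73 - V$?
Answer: $- \frac{2448}{7} \approx -349.71$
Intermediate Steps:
$K{\left(V,x \right)} = - \frac{75}{7} - \frac{V}{7}$ ($K{\left(V,x \right)} = - \frac{2}{7} + \frac{-73 - V}{7} = - \frac{2}{7} - \left(\frac{73}{7} + \frac{V}{7}\right) = - \frac{75}{7} - \frac{V}{7}$)
$y = 16$ ($y = -3 + 19 = 16$)
$y K{\left(78,-55 \right)} = 16 \left(- \frac{75}{7} - \frac{78}{7}\right) = 16 \left(- \frac{153}{7}\right) = - \frac{2448}{7}$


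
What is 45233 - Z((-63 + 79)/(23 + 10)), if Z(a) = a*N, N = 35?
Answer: 1492129/33 ≈ 45216.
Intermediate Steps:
Z(a) = 35*a (Z(a) = a*35 = 35*a)
45233 - Z((-63 + 79)/(23 + 10)) = 45233 - 35*(-63 + 79)/(23 + 10) = 45233 - 35*16/33 = 45233 - 1*560/33 = 45233 - 560/33 = 1492129/33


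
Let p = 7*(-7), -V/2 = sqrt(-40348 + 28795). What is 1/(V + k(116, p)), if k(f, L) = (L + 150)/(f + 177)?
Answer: 29593/3967264189 + 171698*I*sqrt(11553)/3967264189 ≈ 7.4593e-6 + 0.0046518*I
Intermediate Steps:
V = -2*I*sqrt(11553) (V = -2*sqrt(-40348 + 28795) = -2*I*sqrt(11553) ≈ -214.97*I)
p = -49
k(f, L) = (150 + L)/(177 + f)
1/(V + k(116, p)) = 1/(-2*I*sqrt(11553) + (150 - 49)/(177 + 116)) = 1/(-2*I*sqrt(11553) + 101/293) = 1/(101/293 - 2*I*sqrt(11553))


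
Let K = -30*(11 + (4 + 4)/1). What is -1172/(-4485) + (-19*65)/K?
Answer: 21779/8970 ≈ 2.4280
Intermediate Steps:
K = -570 (K = -30*(11 + 8*1) = -30*(11 + 8) = -30*19 = -570)
-1172/(-4485) + (-19*65)/K = -1172/(-4485) - 19*65/(-570) = -1172*(-1/4485) - 1235*(-1/570) = 1172/4485 + 13/6 = 21779/8970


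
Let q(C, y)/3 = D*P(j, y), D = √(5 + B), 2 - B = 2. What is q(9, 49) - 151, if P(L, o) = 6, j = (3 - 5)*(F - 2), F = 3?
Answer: -151 + 18*√5 ≈ -110.75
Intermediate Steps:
j = -2 (j = (3 - 5)*(3 - 2) = -2*1 = -2)
B = 0 (B = 2 - 1*2 = 2 - 2 = 0)
D = √5 (D = √(5 + 0) = √5 ≈ 2.2361)
q(C, y) = 18*√5 (q(C, y) = 3*(√5*6) = 3*(6*√5) = 18*√5)
q(9, 49) - 151 = 18*√5 - 151 = -151 + 18*√5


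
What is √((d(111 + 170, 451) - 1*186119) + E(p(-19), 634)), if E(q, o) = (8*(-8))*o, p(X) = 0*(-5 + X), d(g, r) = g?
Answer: I*√226414 ≈ 475.83*I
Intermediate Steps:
p(X) = 0
E(q, o) = -64*o
√((d(111 + 170, 451) - 1*186119) + E(p(-19), 634)) = √(((111 + 170) - 1*186119) - 64*634) = √((281 - 186119) - 40576) = √(-185838 - 40576) = √(-226414) = I*√226414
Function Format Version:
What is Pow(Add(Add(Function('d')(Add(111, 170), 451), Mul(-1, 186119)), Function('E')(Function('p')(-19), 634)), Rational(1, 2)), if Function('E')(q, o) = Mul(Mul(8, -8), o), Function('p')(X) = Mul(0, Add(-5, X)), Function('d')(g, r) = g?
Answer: Mul(I, Pow(226414, Rational(1, 2))) ≈ Mul(475.83, I)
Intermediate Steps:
Function('p')(X) = 0
Function('E')(q, o) = Mul(-64, o)
Pow(Add(Add(Function('d')(Add(111, 170), 451), Mul(-1, 186119)), Function('E')(Function('p')(-19), 634)), Rational(1, 2)) = Pow(Add(Add(Add(111, 170), Mul(-1, 186119)), Mul(-64, 634)), Rational(1, 2)) = Pow(Add(Add(281, -186119), -40576), Rational(1, 2)) = Pow(Add(-185838, -40576), Rational(1, 2)) = Pow(-226414, Rational(1, 2)) = Mul(I, Pow(226414, Rational(1, 2)))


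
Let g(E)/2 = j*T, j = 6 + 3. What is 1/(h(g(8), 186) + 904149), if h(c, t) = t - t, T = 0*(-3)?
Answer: 1/904149 ≈ 1.1060e-6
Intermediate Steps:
T = 0
j = 9
g(E) = 0 (g(E) = 2*(9*0) = 2*0 = 0)
h(c, t) = 0
1/(h(g(8), 186) + 904149) = 1/(0 + 904149) = 1/904149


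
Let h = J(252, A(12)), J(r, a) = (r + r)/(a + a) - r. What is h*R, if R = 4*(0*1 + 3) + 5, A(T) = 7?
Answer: -3672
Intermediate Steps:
J(r, a) = -r + r/a (J(r, a) = (2*r)/((2*a)) - r = (2*r)*(1/(2*a)) - r = r/a - r = -r + r/a)
h = -216 (h = -1*252 + 252/7 = -252 + 252*(⅐) = -252 + 36 = -216)
R = 17 (R = 4*(0 + 3) + 5 = 4*3 + 5 = 12 + 5 = 17)
h*R = -216*17 = -3672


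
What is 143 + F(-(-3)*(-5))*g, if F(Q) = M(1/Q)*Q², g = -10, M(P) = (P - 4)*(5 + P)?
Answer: 45283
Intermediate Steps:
M(P) = (-4 + P)*(5 + P)
F(Q) = Q²*(-20 + 1/Q + Q⁻²) (F(Q) = (-20 + 1/Q + (1/Q)²)*Q² = (-20 + 1/Q + Q⁻²)*Q² = Q²*(-20 + 1/Q + Q⁻²))
143 + F(-(-3)*(-5))*g = 143 + (1 - (-3)*(-5) - 20*(-(-3)*(-5))²)*(-10) = 143 + (1 - 3*5 - 20*(-3*5)²)*(-10) = 143 + (1 - 15 - 20*(-15)²)*(-10) = 143 + (1 - 15 - 20*225)*(-10) = 143 + (1 - 15 - 4500)*(-10) = 143 - 4514*(-10) = 143 + 45140 = 45283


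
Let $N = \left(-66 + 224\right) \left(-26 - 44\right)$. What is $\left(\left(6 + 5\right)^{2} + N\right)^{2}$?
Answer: $119661721$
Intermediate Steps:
$N = -11060$ ($N = 158 \left(-70\right) = -11060$)
$\left(\left(6 + 5\right)^{2} + N\right)^{2} = \left(\left(6 + 5\right)^{2} - 11060\right)^{2} = \left(11^{2} - 11060\right)^{2} = \left(121 - 11060\right)^{2} = \left(-10939\right)^{2} = 119661721$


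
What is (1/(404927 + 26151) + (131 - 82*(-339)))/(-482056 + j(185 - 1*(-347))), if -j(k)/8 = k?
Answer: -12039577463/209638404336 ≈ -0.057430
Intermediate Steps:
j(k) = -8*k
(1/(404927 + 26151) + (131 - 82*(-339)))/(-482056 + j(185 - 1*(-347))) = (1/(404927 + 26151) + (131 - 82*(-339)))/(-482056 - 8*(185 - 1*(-347))) = (1/431078 + (131 + 27798))/(-482056 - 8*(185 + 347)) = (1/431078 + 27929)/(-482056 - 8*532) = 12039577463/(431078*(-482056 - 4256)) = (12039577463/431078)/(-486312) = (12039577463/431078)*(-1/486312) = -12039577463/209638404336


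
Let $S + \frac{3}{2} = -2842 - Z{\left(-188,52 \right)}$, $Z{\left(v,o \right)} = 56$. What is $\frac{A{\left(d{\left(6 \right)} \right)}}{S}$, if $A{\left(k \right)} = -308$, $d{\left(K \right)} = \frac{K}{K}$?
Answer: $\frac{616}{5799} \approx 0.10623$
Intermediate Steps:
$d{\left(K \right)} = 1$
$S = - \frac{5799}{2}$ ($S = - \frac{3}{2} - 2898 = - \frac{5799}{2} \approx -2899.5$)
$\frac{A{\left(d{\left(6 \right)} \right)}}{S} = - \frac{308}{- \frac{5799}{2}} = \left(-308\right) \left(- \frac{2}{5799}\right) = \frac{616}{5799}$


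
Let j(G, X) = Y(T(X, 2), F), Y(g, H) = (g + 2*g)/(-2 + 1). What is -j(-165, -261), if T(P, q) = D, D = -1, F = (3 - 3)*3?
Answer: -3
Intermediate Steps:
F = 0 (F = 0*3 = 0)
T(P, q) = -1
Y(g, H) = -3*g (Y(g, H) = (3*g)/(-1) = (3*g)*(-1) = -3*g)
j(G, X) = 3 (j(G, X) = -3*(-1) = 3)
-j(-165, -261) = -1*3 = -3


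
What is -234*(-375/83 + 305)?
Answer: -5835960/83 ≈ -70313.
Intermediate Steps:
-234*(-375/83 + 305) = -234*24940/83 = -5835960/83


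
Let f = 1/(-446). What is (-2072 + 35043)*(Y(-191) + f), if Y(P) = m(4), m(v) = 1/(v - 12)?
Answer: -7484417/1784 ≈ -4195.3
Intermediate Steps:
m(v) = 1/(-12 + v)
Y(P) = -1/8 (Y(P) = 1/(-12 + 4) = 1/(-8) = -1/8)
f = -1/446 ≈ -0.0022422
(-2072 + 35043)*(Y(-191) + f) = (-2072 + 35043)*(-1/8 - 1/446) = 32971*(-227/1784) = -7484417/1784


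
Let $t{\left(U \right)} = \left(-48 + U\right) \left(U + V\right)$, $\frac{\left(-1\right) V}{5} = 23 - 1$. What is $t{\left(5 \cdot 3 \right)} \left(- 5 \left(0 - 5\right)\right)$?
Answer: $78375$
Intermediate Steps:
$V = -110$ ($V = - 5 \left(23 - 1\right) = \left(-5\right) 22 = -110$)
$t{\left(U \right)} = \left(-110 + U\right) \left(-48 + U\right)$ ($t{\left(U \right)} = \left(-48 + U\right) \left(U - 110\right) = \left(-48 + U\right) \left(-110 + U\right) = \left(-110 + U\right) \left(-48 + U\right)$)
$t{\left(5 \cdot 3 \right)} \left(- 5 \left(0 - 5\right)\right) = \left(5280 + \left(5 \cdot 3\right)^{2} - 158 \cdot 5 \cdot 3\right) \left(- 5 \left(0 - 5\right)\right) = \left(5280 + 15^{2} - 2370\right) \left(\left(-5\right) \left(-5\right)\right) = \left(5280 + 225 - 2370\right) 25 = 3135 \cdot 25 = 78375$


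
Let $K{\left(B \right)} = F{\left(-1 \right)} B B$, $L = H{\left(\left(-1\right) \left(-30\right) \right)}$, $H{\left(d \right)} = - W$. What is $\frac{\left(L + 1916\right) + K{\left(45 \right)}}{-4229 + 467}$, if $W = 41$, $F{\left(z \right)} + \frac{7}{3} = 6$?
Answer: $- \frac{1550}{627} \approx -2.4721$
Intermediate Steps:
$F{\left(z \right)} = \frac{11}{3}$ ($F{\left(z \right)} = - \frac{7}{3} + 6 = \frac{11}{3}$)
$H{\left(d \right)} = -41$ ($H{\left(d \right)} = \left(-1\right) 41 = -41$)
$L = -41$
$K{\left(B \right)} = \frac{11 B^{2}}{3}$ ($K{\left(B \right)} = \frac{11 B}{3} B = \frac{11 B^{2}}{3}$)
$\frac{\left(L + 1916\right) + K{\left(45 \right)}}{-4229 + 467} = \frac{\left(-41 + 1916\right) + \frac{11 \cdot 45^{2}}{3}}{-4229 + 467} = \frac{1875 + \frac{11}{3} \cdot 2025}{-3762} = \left(1875 + 7425\right) \left(- \frac{1}{3762}\right) = 9300 \left(- \frac{1}{3762}\right) = - \frac{1550}{627}$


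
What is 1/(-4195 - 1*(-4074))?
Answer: -1/121 ≈ -0.0082645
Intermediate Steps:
1/(-4195 - 1*(-4074)) = 1/(-4195 + 4074) = 1/(-121) = -1/121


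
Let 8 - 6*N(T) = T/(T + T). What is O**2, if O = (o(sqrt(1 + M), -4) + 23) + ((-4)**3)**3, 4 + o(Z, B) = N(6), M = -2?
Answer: 1099341765025/16 ≈ 6.8709e+10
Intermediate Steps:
N(T) = 5/4 (N(T) = 4/3 - T/(6*(T + T)) = 4/3 - T/(6*(2*T)) = 4/3 - T*1/(2*T)/6 = 4/3 - 1/6*1/2 = 4/3 - 1/12 = 5/4)
o(Z, B) = -11/4 (o(Z, B) = -4 + 5/4 = -11/4)
O = -1048495/4 (O = (-11/4 + 23) + ((-4)**3)**3 = 81/4 + (-64)**3 = 81/4 - 262144 = -1048495/4 ≈ -2.6212e+5)
O**2 = (-1048495/4)**2 = 1099341765025/16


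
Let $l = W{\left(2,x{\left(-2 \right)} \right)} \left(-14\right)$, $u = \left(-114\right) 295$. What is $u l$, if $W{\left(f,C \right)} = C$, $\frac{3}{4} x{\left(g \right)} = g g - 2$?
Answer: $1255520$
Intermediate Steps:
$x{\left(g \right)} = - \frac{8}{3} + \frac{4 g^{2}}{3}$ ($x{\left(g \right)} = \frac{4 \left(g g - 2\right)}{3} = \frac{4 \left(g^{2} - 2\right)}{3} = \frac{4 \left(-2 + g^{2}\right)}{3} = - \frac{8}{3} + \frac{4 g^{2}}{3}$)
$u = -33630$
$l = - \frac{112}{3}$ ($l = \left(- \frac{8}{3} + \frac{4 \left(-2\right)^{2}}{3}\right) \left(-14\right) = \left(- \frac{8}{3} + \frac{4}{3} \cdot 4\right) \left(-14\right) = \left(- \frac{8}{3} + \frac{16}{3}\right) \left(-14\right) = \frac{8}{3} \left(-14\right) = - \frac{112}{3} \approx -37.333$)
$u l = \left(-33630\right) \left(- \frac{112}{3}\right) = 1255520$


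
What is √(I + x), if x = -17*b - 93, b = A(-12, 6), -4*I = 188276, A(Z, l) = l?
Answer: 4*I*√2954 ≈ 217.4*I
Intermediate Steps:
I = -47069 (I = -¼*188276 = -47069)
b = 6
x = -195 (x = -17*6 - 93 = -102 - 93 = -195)
√(I + x) = √(-47069 - 195) = √(-47264) = 4*I*√2954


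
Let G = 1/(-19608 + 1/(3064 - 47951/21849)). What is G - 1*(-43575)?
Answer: 57158369016393440/1311723903231 ≈ 43575.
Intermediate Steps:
G = -66897385/1311723903231 (G = 1/(-19608 + 1/(3064 - 47951*1/21849)) = 1/(-19608 + 1/(3064 - 47951/21849)) = 1/(-19608 + 1/(66897385/21849)) = 1/(-19608 + 21849/66897385) = 1/(-1311723903231/66897385) = -66897385/1311723903231 ≈ -5.1000e-5)
G - 1*(-43575) = -66897385/1311723903231 - 1*(-43575) = -66897385/1311723903231 + 43575 = 57158369016393440/1311723903231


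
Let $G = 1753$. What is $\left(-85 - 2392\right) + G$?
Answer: $-724$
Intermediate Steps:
$\left(-85 - 2392\right) + G = \left(-85 - 2392\right) + 1753 = -2477 + 1753 = -724$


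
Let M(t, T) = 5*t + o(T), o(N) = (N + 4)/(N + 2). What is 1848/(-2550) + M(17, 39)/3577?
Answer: -891244/1272025 ≈ -0.70065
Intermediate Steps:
o(N) = (4 + N)/(2 + N)
M(t, T) = 5*t + (4 + T)/(2 + T)
1848/(-2550) + M(17, 39)/3577 = 1848/(-2550) + ((4 + 39 + 5*17*(2 + 39))/(2 + 39))/3577 = 1848*(-1/2550) + ((4 + 39 + 5*17*41)/41)*(1/3577) = -308/425 + ((4 + 39 + 3485)/41)*(1/3577) = -308/425 + ((1/41)*3528)*(1/3577) = -308/425 + (3528/41)*(1/3577) = -308/425 + 72/2993 = -891244/1272025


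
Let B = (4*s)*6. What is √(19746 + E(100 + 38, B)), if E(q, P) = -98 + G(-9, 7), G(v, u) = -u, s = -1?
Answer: √19641 ≈ 140.15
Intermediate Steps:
B = -24 (B = (4*(-1))*6 = -4*6 = -24)
E(q, P) = -105 (E(q, P) = -98 - 1*7 = -98 - 7 = -105)
√(19746 + E(100 + 38, B)) = √(19746 - 105) = √19641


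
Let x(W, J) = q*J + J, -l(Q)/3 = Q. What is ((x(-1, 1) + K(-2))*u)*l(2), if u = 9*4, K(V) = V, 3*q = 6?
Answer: -216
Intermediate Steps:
q = 2 (q = (⅓)*6 = 2)
l(Q) = -3*Q
x(W, J) = 3*J (x(W, J) = 2*J + J = 3*J)
u = 36
((x(-1, 1) + K(-2))*u)*l(2) = ((3*1 - 2)*36)*(-3*2) = ((3 - 2)*36)*(-6) = (1*36)*(-6) = 36*(-6) = -216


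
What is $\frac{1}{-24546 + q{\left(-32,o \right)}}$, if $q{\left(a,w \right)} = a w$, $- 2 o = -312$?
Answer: $- \frac{1}{29538} \approx -3.3855 \cdot 10^{-5}$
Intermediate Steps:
$o = 156$ ($o = \left(- \frac{1}{2}\right) \left(-312\right) = 156$)
$\frac{1}{-24546 + q{\left(-32,o \right)}} = \frac{1}{-24546 - 4992} = \frac{1}{-29538} = - \frac{1}{29538}$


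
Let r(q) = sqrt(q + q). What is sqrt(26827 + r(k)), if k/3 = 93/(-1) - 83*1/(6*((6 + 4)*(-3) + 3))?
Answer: sqrt(241443 + I*sqrt(44949))/3 ≈ 163.79 + 0.071912*I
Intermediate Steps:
k = -14983/54 (k = 3*(93/(-1) - 83*1/(6*((6 + 4)*(-3) + 3))) = 3*(93*(-1) - 83*1/(6*(10*(-3) + 3))) = 3*(-93 - 83*1/(6*(-30 + 3))) = 3*(-93 - 83/((-27*6))) = 3*(-93 - 83/(-162)) = 3*(-93 - 83*(-1/162)) = 3*(-93 + 83/162) = 3*(-14983/162) = -14983/54 ≈ -277.46)
r(q) = sqrt(2)*sqrt(q) (r(q) = sqrt(2*q) = sqrt(2)*sqrt(q))
sqrt(26827 + r(k)) = sqrt(26827 + sqrt(2)*sqrt(-14983/54)) = sqrt(26827 + sqrt(2)*(I*sqrt(89898)/18)) = sqrt(26827 + I*sqrt(44949)/9)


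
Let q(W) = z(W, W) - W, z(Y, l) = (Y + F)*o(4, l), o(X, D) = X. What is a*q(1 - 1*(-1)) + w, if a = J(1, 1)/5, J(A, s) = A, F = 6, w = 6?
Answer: 12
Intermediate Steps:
z(Y, l) = 24 + 4*Y (z(Y, l) = (Y + 6)*4 = (6 + Y)*4 = 24 + 4*Y)
q(W) = 24 + 3*W (q(W) = (24 + 4*W) - W = 24 + 3*W)
a = ⅕ (a = 1/5 = 1*(⅕) = ⅕ ≈ 0.20000)
a*q(1 - 1*(-1)) + w = (24 + 3*(1 - 1*(-1)))/5 + 6 = (24 + 3*(1 + 1))/5 + 6 = (24 + 3*2)/5 + 6 = (24 + 6)/5 + 6 = (⅕)*30 + 6 = 6 + 6 = 12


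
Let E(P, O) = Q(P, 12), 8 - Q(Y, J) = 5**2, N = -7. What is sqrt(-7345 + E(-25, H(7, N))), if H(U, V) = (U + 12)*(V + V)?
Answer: 3*I*sqrt(818) ≈ 85.802*I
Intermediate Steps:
H(U, V) = 2*V*(12 + U) (H(U, V) = (12 + U)*(2*V) = 2*V*(12 + U))
Q(Y, J) = -17 (Q(Y, J) = 8 - 1*5**2 = 8 - 1*25 = 8 - 25 = -17)
E(P, O) = -17
sqrt(-7345 + E(-25, H(7, N))) = sqrt(-7345 - 17) = sqrt(-7362) = 3*I*sqrt(818)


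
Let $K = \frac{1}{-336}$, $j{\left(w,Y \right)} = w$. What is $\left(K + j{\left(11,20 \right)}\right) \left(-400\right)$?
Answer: $- \frac{92375}{21} \approx -4398.8$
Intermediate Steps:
$K = - \frac{1}{336} \approx -0.0029762$
$\left(K + j{\left(11,20 \right)}\right) \left(-400\right) = \left(- \frac{1}{336} + 11\right) \left(-400\right) = \frac{3695}{336} \left(-400\right) = - \frac{92375}{21}$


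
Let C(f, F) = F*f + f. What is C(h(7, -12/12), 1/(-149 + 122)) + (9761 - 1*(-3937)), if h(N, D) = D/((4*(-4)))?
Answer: 2958781/216 ≈ 13698.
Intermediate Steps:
h(N, D) = -D/16 (h(N, D) = D/(-16) = D*(-1/16) = -D/16)
C(f, F) = f + F*f
C(h(7, -12/12), 1/(-149 + 122)) + (9761 - 1*(-3937)) = (-(-3)/(4*12))*(1 + 1/(-149 + 122)) + (9761 - 1*(-3937)) = (-(-3)/(4*12))*(1 + 1/(-27)) + (9761 + 3937) = (-1/16*(-1))*(1 - 1/27) + 13698 = (1/16)*(26/27) + 13698 = 13/216 + 13698 = 2958781/216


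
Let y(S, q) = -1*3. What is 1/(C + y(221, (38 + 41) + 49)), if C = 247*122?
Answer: 1/30131 ≈ 3.3188e-5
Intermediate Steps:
y(S, q) = -3
C = 30134
1/(C + y(221, (38 + 41) + 49)) = 1/(30134 - 3) = 1/30131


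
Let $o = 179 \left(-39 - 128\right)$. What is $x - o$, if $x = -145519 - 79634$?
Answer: $-195260$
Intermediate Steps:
$x = -225153$
$o = -29893$ ($o = 179 \left(-167\right) = -29893$)
$x - o = -225153 - -29893 = -225153 + 29893 = -195260$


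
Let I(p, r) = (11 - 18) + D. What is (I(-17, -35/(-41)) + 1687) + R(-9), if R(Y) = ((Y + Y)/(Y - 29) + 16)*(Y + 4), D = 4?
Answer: 30431/19 ≈ 1601.6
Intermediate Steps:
R(Y) = (4 + Y)*(16 + 2*Y/(-29 + Y)) (R(Y) = ((2*Y)/(-29 + Y) + 16)*(4 + Y) = (2*Y/(-29 + Y) + 16)*(4 + Y) = (16 + 2*Y/(-29 + Y))*(4 + Y) = (4 + Y)*(16 + 2*Y/(-29 + Y)))
I(p, r) = -3 (I(p, r) = (11 - 18) + 4 = -7 + 4 = -3)
(I(-17, -35/(-41)) + 1687) + R(-9) = (-3 + 1687) + 2*(-928 - 196*(-9) + 9*(-9)²)/(-29 - 9) = 1684 + 2*(-928 + 1764 + 9*81)/(-38) = 1684 + 2*(-1/38)*(-928 + 1764 + 729) = 1684 + 2*(-1/38)*1565 = 1684 - 1565/19 = 30431/19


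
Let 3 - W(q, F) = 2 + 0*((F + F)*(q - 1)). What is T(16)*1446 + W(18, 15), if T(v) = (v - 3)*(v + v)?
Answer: 601537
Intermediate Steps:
T(v) = 2*v*(-3 + v) (T(v) = (-3 + v)*(2*v) = 2*v*(-3 + v))
W(q, F) = 1 (W(q, F) = 3 - (2 + 0*((F + F)*(q - 1))) = 3 - (2 + 0*((2*F)*(-1 + q))) = 3 - (2 + 0*(2*F*(-1 + q))) = 3 - (2 + 0) = 3 - 1*2 = 3 - 2 = 1)
T(16)*1446 + W(18, 15) = (2*16*(-3 + 16))*1446 + 1 = (2*16*13)*1446 + 1 = 416*1446 + 1 = 601536 + 1 = 601537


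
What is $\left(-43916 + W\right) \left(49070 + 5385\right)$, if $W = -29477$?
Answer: $-3996615815$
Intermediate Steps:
$\left(-43916 + W\right) \left(49070 + 5385\right) = \left(-43916 - 29477\right) \left(49070 + 5385\right) = \left(-73393\right) 54455 = -3996615815$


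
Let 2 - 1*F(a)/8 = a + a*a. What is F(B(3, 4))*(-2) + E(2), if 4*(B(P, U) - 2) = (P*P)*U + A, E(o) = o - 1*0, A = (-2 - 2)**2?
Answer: 3810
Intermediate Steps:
A = 16 (A = (-4)**2 = 16)
E(o) = o (E(o) = o + 0 = o)
B(P, U) = 6 + U*P**2/4 (B(P, U) = 2 + ((P*P)*U + 16)/4 = 2 + (P**2*U + 16)/4 = 2 + (U*P**2 + 16)/4 = 2 + (16 + U*P**2)/4 = 2 + (4 + U*P**2/4) = 6 + U*P**2/4)
F(a) = 16 - 8*a - 8*a**2 (F(a) = 16 - 8*(a + a*a) = 16 - 8*(a + a**2) = 16 + (-8*a - 8*a**2) = 16 - 8*a - 8*a**2)
F(B(3, 4))*(-2) + E(2) = (16 - 8*(6 + (1/4)*4*3**2) - 8*(6 + (1/4)*4*3**2)**2)*(-2) + 2 = (16 - 8*(6 + (1/4)*4*9) - 8*(6 + (1/4)*4*9)**2)*(-2) + 2 = (16 - 8*(6 + 9) - 8*(6 + 9)**2)*(-2) + 2 = (16 - 8*15 - 8*15**2)*(-2) + 2 = (16 - 120 - 8*225)*(-2) + 2 = (16 - 120 - 1800)*(-2) + 2 = -1904*(-2) + 2 = 3808 + 2 = 3810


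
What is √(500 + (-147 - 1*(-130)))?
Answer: √483 ≈ 21.977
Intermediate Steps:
√(500 + (-147 - 1*(-130))) = √(500 + (-147 + 130)) = √(500 - 17) = √483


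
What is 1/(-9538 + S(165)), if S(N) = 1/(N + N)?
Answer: -330/3147539 ≈ -0.00010484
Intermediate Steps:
S(N) = 1/(2*N)
1/(-9538 + S(165)) = 1/(-9538 + (½)/165) = 1/(-9538 + (½)*(1/165)) = 1/(-9538 + 1/330) = 1/(-3147539/330) = -330/3147539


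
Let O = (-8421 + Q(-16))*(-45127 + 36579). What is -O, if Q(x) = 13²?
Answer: -70538096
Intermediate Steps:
Q(x) = 169
O = 70538096 (O = (-8421 + 169)*(-45127 + 36579) = -8252*(-8548) = 70538096)
-O = -1*70538096 = -70538096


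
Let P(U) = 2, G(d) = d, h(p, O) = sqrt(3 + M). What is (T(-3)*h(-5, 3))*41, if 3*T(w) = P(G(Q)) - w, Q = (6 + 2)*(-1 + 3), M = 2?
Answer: 205*sqrt(5)/3 ≈ 152.80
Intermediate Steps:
Q = 16 (Q = 8*2 = 16)
h(p, O) = sqrt(5) (h(p, O) = sqrt(3 + 2) = sqrt(5))
T(w) = 2/3 - w/3 (T(w) = (2 - w)/3 = 2/3 - w/3)
(T(-3)*h(-5, 3))*41 = ((2/3 - 1/3*(-3))*sqrt(5))*41 = ((2/3 + 1)*sqrt(5))*41 = (5*sqrt(5)/3)*41 = 205*sqrt(5)/3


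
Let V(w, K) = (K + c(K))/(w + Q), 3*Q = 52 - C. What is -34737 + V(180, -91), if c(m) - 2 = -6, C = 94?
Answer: -5766437/166 ≈ -34738.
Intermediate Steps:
c(m) = -4 (c(m) = 2 - 6 = -4)
Q = -14 (Q = (52 - 1*94)/3 = (52 - 94)/3 = (⅓)*(-42) = -14)
V(w, K) = (-4 + K)/(-14 + w) (V(w, K) = (K - 4)/(w - 14) = (-4 + K)/(-14 + w))
-34737 + V(180, -91) = -34737 + (-4 - 91)/(-14 + 180) = -34737 - 95/166 = -5766437/166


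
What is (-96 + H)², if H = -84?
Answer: 32400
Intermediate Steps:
(-96 + H)² = (-96 - 84)² = (-180)² = 32400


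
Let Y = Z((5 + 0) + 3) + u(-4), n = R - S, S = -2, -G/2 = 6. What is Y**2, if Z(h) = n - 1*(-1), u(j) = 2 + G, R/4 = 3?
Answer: 25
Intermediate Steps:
G = -12 (G = -2*6 = -12)
R = 12 (R = 4*3 = 12)
u(j) = -10 (u(j) = 2 - 12 = -10)
n = 14 (n = 12 - 1*(-2) = 12 + 2 = 14)
Z(h) = 15 (Z(h) = 14 - 1*(-1) = 14 + 1 = 15)
Y = 5 (Y = 15 - 10 = 5)
Y**2 = 5**2 = 25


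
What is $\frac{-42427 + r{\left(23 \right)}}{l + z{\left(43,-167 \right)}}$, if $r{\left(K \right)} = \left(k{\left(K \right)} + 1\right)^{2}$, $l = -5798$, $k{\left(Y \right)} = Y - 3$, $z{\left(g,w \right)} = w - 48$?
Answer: $\frac{5998}{859} \approx 6.9825$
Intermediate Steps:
$z{\left(g,w \right)} = -48 + w$
$k{\left(Y \right)} = -3 + Y$
$r{\left(K \right)} = \left(-2 + K\right)^{2}$ ($r{\left(K \right)} = \left(\left(-3 + K\right) + 1\right)^{2} = \left(-2 + K\right)^{2}$)
$\frac{-42427 + r{\left(23 \right)}}{l + z{\left(43,-167 \right)}} = \frac{-42427 + \left(-2 + 23\right)^{2}}{-5798 - 215} = \frac{-42427 + 21^{2}}{-5798 - 215} = \frac{-42427 + 441}{-6013} = \left(-41986\right) \left(- \frac{1}{6013}\right) = \frac{5998}{859}$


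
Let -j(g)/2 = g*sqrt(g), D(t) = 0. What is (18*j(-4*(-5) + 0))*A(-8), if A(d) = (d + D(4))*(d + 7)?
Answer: -11520*sqrt(5) ≈ -25760.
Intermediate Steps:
A(d) = d*(7 + d) (A(d) = (d + 0)*(d + 7) = d*(7 + d))
j(g) = -2*g**(3/2) (j(g) = -2*g*sqrt(g) = -2*g**(3/2))
(18*j(-4*(-5) + 0))*A(-8) = (18*(-2*(-4*(-5) + 0)**(3/2)))*(-8*(7 - 8)) = (18*(-2*(20 + 0)**(3/2)))*(-8*(-1)) = (18*(-80*sqrt(5)))*8 = -1440*sqrt(5)*8 = -11520*sqrt(5)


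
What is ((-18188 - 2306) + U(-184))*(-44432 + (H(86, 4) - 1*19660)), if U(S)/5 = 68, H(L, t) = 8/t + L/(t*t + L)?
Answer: 21958098746/17 ≈ 1.2917e+9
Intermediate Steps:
H(L, t) = 8/t + L/(L + t²) (H(L, t) = 8/t + L/(t² + L) = 8/t + L/(L + t²))
U(S) = 340 (U(S) = 5*68 = 340)
((-18188 - 2306) + U(-184))*(-44432 + (H(86, 4) - 1*19660)) = ((-18188 - 2306) + 340)*(-44432 + ((8*86 + 8*4² + 86*4)/(4*(86 + 4²)) - 1*19660)) = (-20494 + 340)*(-44432 + ((688 + 8*16 + 344)/(4*(86 + 16)) - 19660)) = -20154*(-44432 + ((¼)*(688 + 128 + 344)/102 - 19660)) = -20154*(-44432 + ((¼)*(1/102)*1160 - 19660)) = -20154*(-44432 + (145/51 - 19660)) = -20154*(-44432 - 1002515/51) = -20154*(-3268547/51) = 21958098746/17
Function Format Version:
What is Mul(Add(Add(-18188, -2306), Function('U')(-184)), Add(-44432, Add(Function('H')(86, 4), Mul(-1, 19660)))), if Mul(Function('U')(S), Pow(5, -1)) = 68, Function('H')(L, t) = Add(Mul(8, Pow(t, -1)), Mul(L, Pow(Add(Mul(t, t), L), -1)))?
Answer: Rational(21958098746, 17) ≈ 1.2917e+9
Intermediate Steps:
Function('H')(L, t) = Add(Mul(8, Pow(t, -1)), Mul(L, Pow(Add(L, Pow(t, 2)), -1))) (Function('H')(L, t) = Add(Mul(8, Pow(t, -1)), Mul(L, Pow(Add(Pow(t, 2), L), -1))) = Add(Mul(8, Pow(t, -1)), Mul(L, Pow(Add(L, Pow(t, 2)), -1))))
Function('U')(S) = 340 (Function('U')(S) = Mul(5, 68) = 340)
Mul(Add(Add(-18188, -2306), Function('U')(-184)), Add(-44432, Add(Function('H')(86, 4), Mul(-1, 19660)))) = Mul(Add(Add(-18188, -2306), 340), Add(-44432, Add(Mul(Pow(4, -1), Pow(Add(86, Pow(4, 2)), -1), Add(Mul(8, 86), Mul(8, Pow(4, 2)), Mul(86, 4))), Mul(-1, 19660)))) = Mul(Add(-20494, 340), Add(-44432, Add(Mul(Rational(1, 4), Pow(Add(86, 16), -1), Add(688, Mul(8, 16), 344)), -19660))) = Mul(-20154, Add(-44432, Add(Mul(Rational(1, 4), Pow(102, -1), Add(688, 128, 344)), -19660))) = Mul(-20154, Add(-44432, Add(Mul(Rational(1, 4), Rational(1, 102), 1160), -19660))) = Mul(-20154, Add(-44432, Add(Rational(145, 51), -19660))) = Mul(-20154, Add(-44432, Rational(-1002515, 51))) = Mul(-20154, Rational(-3268547, 51)) = Rational(21958098746, 17)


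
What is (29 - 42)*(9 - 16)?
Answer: 91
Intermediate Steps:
(29 - 42)*(9 - 16) = -13*(-7) = 91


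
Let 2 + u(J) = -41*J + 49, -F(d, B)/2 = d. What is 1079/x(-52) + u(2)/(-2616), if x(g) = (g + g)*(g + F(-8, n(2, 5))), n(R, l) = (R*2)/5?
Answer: 9467/31392 ≈ 0.30157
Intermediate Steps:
n(R, l) = 2*R/5 (n(R, l) = (2*R)*(1/5) = 2*R/5)
F(d, B) = -2*d
u(J) = 47 - 41*J (u(J) = -2 + (-41*J + 49) = -2 + (49 - 41*J) = 47 - 41*J)
x(g) = 2*g*(16 + g) (x(g) = (g + g)*(g - 2*(-8)) = (2*g)*(g + 16) = (2*g)*(16 + g) = 2*g*(16 + g))
1079/x(-52) + u(2)/(-2616) = 1079/((2*(-52)*(16 - 52))) + (47 - 41*2)/(-2616) = 1079/((2*(-52)*(-36))) + (47 - 82)*(-1/2616) = 1079/3744 - 35*(-1/2616) = 1079*(1/3744) + 35/2616 = 83/288 + 35/2616 = 9467/31392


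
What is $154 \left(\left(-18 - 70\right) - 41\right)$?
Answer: $-19866$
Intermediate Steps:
$154 \left(\left(-18 - 70\right) - 41\right) = 154 \left(-88 - 41\right) = 154 \left(-129\right) = -19866$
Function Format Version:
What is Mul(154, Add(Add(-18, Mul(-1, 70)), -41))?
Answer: -19866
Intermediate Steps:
Mul(154, Add(Add(-18, Mul(-1, 70)), -41)) = Mul(154, Add(Add(-18, -70), -41)) = Mul(154, Add(-88, -41)) = Mul(154, -129) = -19866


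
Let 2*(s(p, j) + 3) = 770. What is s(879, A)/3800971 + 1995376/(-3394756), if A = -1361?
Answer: -1895767378326/3225842277019 ≈ -0.58768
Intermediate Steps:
s(p, j) = 382 (s(p, j) = -3 + (½)*770 = -3 + 385 = 382)
s(879, A)/3800971 + 1995376/(-3394756) = 382/3800971 + 1995376/(-3394756) = 382*(1/3800971) + 1995376*(-1/3394756) = 382/3800971 - 498844/848689 = -1895767378326/3225842277019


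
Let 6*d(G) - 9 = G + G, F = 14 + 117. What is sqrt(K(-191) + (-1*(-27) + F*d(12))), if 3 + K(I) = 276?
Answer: sqrt(4082)/2 ≈ 31.945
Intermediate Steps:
F = 131
K(I) = 273 (K(I) = -3 + 276 = 273)
d(G) = 3/2 + G/3 (d(G) = 3/2 + (G + G)/6 = 3/2 + (2*G)/6 = 3/2 + G/3)
sqrt(K(-191) + (-1*(-27) + F*d(12))) = sqrt(273 + (-1*(-27) + 131*(3/2 + (1/3)*12))) = sqrt(273 + (27 + 131*(3/2 + 4))) = sqrt(273 + (27 + 131*(11/2))) = sqrt(273 + (27 + 1441/2)) = sqrt(273 + 1495/2) = sqrt(2041/2) = sqrt(4082)/2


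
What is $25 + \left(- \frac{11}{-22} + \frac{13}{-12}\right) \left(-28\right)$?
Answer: $\frac{124}{3} \approx 41.333$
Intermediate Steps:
$25 + \left(- \frac{11}{-22} + \frac{13}{-12}\right) \left(-28\right) = 25 + \left(\left(-11\right) \left(- \frac{1}{22}\right) + 13 \left(- \frac{1}{12}\right)\right) \left(-28\right) = 25 + \left(\frac{1}{2} - \frac{13}{12}\right) \left(-28\right) = 25 - - \frac{49}{3} = 25 + \frac{49}{3} = \frac{124}{3}$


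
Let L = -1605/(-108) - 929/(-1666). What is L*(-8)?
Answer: -924754/7497 ≈ -123.35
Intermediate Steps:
L = 462377/29988 (L = -1605*(-1/108) - 929*(-1/1666) = 535/36 + 929/1666 = 462377/29988 ≈ 15.419)
L*(-8) = (462377/29988)*(-8) = -924754/7497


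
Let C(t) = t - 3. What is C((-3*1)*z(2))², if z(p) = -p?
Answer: 9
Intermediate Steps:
C(t) = -3 + t
C((-3*1)*z(2))² = (-3 + (-3*1)*(-1*2))² = (-3 - 3*(-2))² = (-3 + 6)² = 3² = 9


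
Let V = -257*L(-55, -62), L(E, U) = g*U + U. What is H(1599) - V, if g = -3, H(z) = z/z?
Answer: 31869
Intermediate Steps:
H(z) = 1
L(E, U) = -2*U (L(E, U) = -3*U + U = -2*U)
V = -31868 (V = -(-514)*(-62) = -257*124 = -31868)
H(1599) - V = 1 - 1*(-31868) = 1 + 31868 = 31869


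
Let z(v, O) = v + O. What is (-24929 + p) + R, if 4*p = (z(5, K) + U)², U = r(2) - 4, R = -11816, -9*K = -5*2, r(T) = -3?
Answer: -2976329/81 ≈ -36745.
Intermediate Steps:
K = 10/9 (K = -(-5)*2/9 = -⅑*(-10) = 10/9 ≈ 1.1111)
z(v, O) = O + v
U = -7 (U = -3 - 4 = -7)
p = 16/81 (p = ((10/9 + 5) - 7)²/4 = (55/9 - 7)²/4 = (-8/9)²/4 = (¼)*(64/81) = 16/81 ≈ 0.19753)
(-24929 + p) + R = (-24929 + 16/81) - 11816 = -2019233/81 - 11816 = -2976329/81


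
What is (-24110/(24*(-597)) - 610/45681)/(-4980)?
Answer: -36420961/108649883088 ≈ -0.00033521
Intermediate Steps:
(-24110/(24*(-597)) - 610/45681)/(-4980) = (-24110/(-14328) - 610*1/45681)*(-1/4980) = (-24110*(-1/14328) - 610/45681)*(-1/4980) = (12055/7164 - 610/45681)*(-1/4980) = (182104805/109086228)*(-1/4980) = -36420961/108649883088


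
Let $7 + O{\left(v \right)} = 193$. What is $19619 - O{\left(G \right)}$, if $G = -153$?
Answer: $19433$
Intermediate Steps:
$O{\left(v \right)} = 186$ ($O{\left(v \right)} = -7 + 193 = 186$)
$19619 - O{\left(G \right)} = 19619 - 186 = 19433$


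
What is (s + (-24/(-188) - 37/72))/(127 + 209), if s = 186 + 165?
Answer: 1186477/1137024 ≈ 1.0435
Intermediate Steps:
s = 351
(s + (-24/(-188) - 37/72))/(127 + 209) = (351 + (-24/(-188) - 37/72))/(127 + 209) = (351 + (-24*(-1/188) - 37*1/72))/336 = (351 + (6/47 - 37/72))*(1/336) = (351 - 1307/3384)*(1/336) = (1186477/3384)*(1/336) = 1186477/1137024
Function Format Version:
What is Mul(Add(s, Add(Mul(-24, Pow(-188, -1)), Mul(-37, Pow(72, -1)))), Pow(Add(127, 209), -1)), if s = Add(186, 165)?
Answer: Rational(1186477, 1137024) ≈ 1.0435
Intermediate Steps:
s = 351
Mul(Add(s, Add(Mul(-24, Pow(-188, -1)), Mul(-37, Pow(72, -1)))), Pow(Add(127, 209), -1)) = Mul(Add(351, Add(Mul(-24, Pow(-188, -1)), Mul(-37, Pow(72, -1)))), Pow(Add(127, 209), -1)) = Mul(Add(351, Add(Mul(-24, Rational(-1, 188)), Mul(-37, Rational(1, 72)))), Pow(336, -1)) = Mul(Add(351, Add(Rational(6, 47), Rational(-37, 72))), Rational(1, 336)) = Mul(Add(351, Rational(-1307, 3384)), Rational(1, 336)) = Mul(Rational(1186477, 3384), Rational(1, 336)) = Rational(1186477, 1137024)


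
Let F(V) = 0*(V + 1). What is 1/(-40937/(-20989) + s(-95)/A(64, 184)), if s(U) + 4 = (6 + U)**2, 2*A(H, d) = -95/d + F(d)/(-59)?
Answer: -1993955/61146638969 ≈ -3.2609e-5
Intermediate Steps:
F(V) = 0 (F(V) = 0*(1 + V) = 0)
A(H, d) = -95/(2*d) (A(H, d) = (-95/d + 0/(-59))/2 = (-95/d + 0*(-1/59))/2 = (-95/d + 0)/2 = (-95/d)/2 = -95/(2*d))
s(U) = -4 + (6 + U)**2
1/(-40937/(-20989) + s(-95)/A(64, 184)) = 1/(-40937/(-20989) + (-4 + (6 - 95)**2)/((-95/2/184))) = 1/(-40937*(-1/20989) + (-4 + (-89)**2)/((-95/2*1/184))) = 1/(40937/20989 + (-4 + 7921)/(-95/368)) = 1/(40937/20989 + 7917*(-368/95)) = 1/(40937/20989 - 2913456/95) = 1/(-61146638969/1993955) = -1993955/61146638969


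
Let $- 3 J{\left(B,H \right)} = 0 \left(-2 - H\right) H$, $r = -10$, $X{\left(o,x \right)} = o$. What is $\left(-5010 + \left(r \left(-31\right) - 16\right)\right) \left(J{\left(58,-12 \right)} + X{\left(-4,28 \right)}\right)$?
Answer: $18864$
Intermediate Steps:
$J{\left(B,H \right)} = 0$ ($J{\left(B,H \right)} = - \frac{0 \left(-2 - H\right) H}{3} = - \frac{0 H}{3} = \left(- \frac{1}{3}\right) 0 = 0$)
$\left(-5010 + \left(r \left(-31\right) - 16\right)\right) \left(J{\left(58,-12 \right)} + X{\left(-4,28 \right)}\right) = \left(-5010 - -294\right) \left(0 - 4\right) = \left(-5010 + \left(310 - 16\right)\right) \left(-4\right) = \left(-5010 + 294\right) \left(-4\right) = \left(-4716\right) \left(-4\right) = 18864$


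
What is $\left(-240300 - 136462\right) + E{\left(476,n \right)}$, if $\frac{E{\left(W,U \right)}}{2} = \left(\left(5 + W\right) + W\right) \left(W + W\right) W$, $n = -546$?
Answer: $866956166$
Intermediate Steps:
$E{\left(W,U \right)} = 4 W^{2} \left(5 + 2 W\right)$ ($E{\left(W,U \right)} = 2 \left(\left(5 + W\right) + W\right) \left(W + W\right) W = 2 \left(5 + 2 W\right) 2 W W = 2 \left(5 + 2 W\right) 2 W^{2} = 2 \cdot 2 W^{2} \left(5 + 2 W\right) = 4 W^{2} \left(5 + 2 W\right)$)
$\left(-240300 - 136462\right) + E{\left(476,n \right)} = \left(-240300 - 136462\right) + 476^{2} \left(20 + 8 \cdot 476\right) = -376762 + 226576 \left(20 + 3808\right) = -376762 + 226576 \cdot 3828 = -376762 + 867332928 = 866956166$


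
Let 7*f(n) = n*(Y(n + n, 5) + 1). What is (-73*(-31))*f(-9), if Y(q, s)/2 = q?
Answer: 101835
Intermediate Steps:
Y(q, s) = 2*q
f(n) = n*(1 + 4*n)/7 (f(n) = (n*(2*(n + n) + 1))/7 = (n*(2*(2*n) + 1))/7 = (n*(4*n + 1))/7 = (n*(1 + 4*n))/7 = n*(1 + 4*n)/7)
(-73*(-31))*f(-9) = (-73*(-31))*((⅐)*(-9)*(1 + 4*(-9))) = 2263*((⅐)*(-9)*(1 - 36)) = 2263*((⅐)*(-9)*(-35)) = 2263*45 = 101835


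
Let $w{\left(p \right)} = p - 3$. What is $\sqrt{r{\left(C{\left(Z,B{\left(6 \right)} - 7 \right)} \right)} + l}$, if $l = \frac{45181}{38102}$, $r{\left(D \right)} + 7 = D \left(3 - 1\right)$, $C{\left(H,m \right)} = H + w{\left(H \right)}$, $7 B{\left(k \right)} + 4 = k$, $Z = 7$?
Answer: $\frac{\sqrt{23497922522}}{38102} \approx 4.0232$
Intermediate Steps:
$B{\left(k \right)} = - \frac{4}{7} + \frac{k}{7}$
$w{\left(p \right)} = -3 + p$ ($w{\left(p \right)} = p - 3 = -3 + p$)
$C{\left(H,m \right)} = -3 + 2 H$ ($C{\left(H,m \right)} = H + \left(-3 + H\right) = -3 + 2 H$)
$r{\left(D \right)} = -7 + 2 D$ ($r{\left(D \right)} = -7 + D \left(3 - 1\right) = -7 + D 2 = -7 + 2 D$)
$l = \frac{45181}{38102}$ ($l = 45181 \cdot \frac{1}{38102} = \frac{45181}{38102} \approx 1.1858$)
$\sqrt{r{\left(C{\left(Z,B{\left(6 \right)} - 7 \right)} \right)} + l} = \sqrt{\left(-7 + 2 \left(-3 + 2 \cdot 7\right)\right) + \frac{45181}{38102}} = \sqrt{\left(-7 + 2 \left(-3 + 14\right)\right) + \frac{45181}{38102}} = \sqrt{\left(-7 + 2 \cdot 11\right) + \frac{45181}{38102}} = \sqrt{\left(-7 + 22\right) + \frac{45181}{38102}} = \sqrt{15 + \frac{45181}{38102}} = \sqrt{\frac{616711}{38102}} = \frac{\sqrt{23497922522}}{38102}$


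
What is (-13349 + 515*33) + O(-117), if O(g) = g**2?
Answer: 17335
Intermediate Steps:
(-13349 + 515*33) + O(-117) = (-13349 + 515*33) + (-117)**2 = (-13349 + 16995) + 13689 = 3646 + 13689 = 17335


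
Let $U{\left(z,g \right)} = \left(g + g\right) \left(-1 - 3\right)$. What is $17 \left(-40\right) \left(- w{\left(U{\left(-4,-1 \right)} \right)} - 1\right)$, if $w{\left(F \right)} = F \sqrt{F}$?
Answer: $680 + 10880 \sqrt{2} \approx 16067.0$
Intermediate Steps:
$U{\left(z,g \right)} = - 8 g$ ($U{\left(z,g \right)} = 2 g \left(-4\right) = - 8 g$)
$w{\left(F \right)} = F^{\frac{3}{2}}$
$17 \left(-40\right) \left(- w{\left(U{\left(-4,-1 \right)} \right)} - 1\right) = 17 \left(-40\right) \left(- \left(\left(-8\right) \left(-1\right)\right)^{\frac{3}{2}} - 1\right) = - 680 \left(- 8^{\frac{3}{2}} - 1\right) = - 680 \left(- 16 \sqrt{2} - 1\right) = - 680 \left(-1 - 16 \sqrt{2}\right) = 680 + 10880 \sqrt{2}$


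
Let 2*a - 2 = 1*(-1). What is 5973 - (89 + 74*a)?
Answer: 5847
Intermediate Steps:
a = ½ (a = 1 + (1*(-1))/2 = 1 + (½)*(-1) = 1 - ½ = ½ ≈ 0.50000)
5973 - (89 + 74*a) = 5973 - (89 + 74*(½)) = 5973 - (89 + 37) = 5973 - 1*126 = 5973 - 126 = 5847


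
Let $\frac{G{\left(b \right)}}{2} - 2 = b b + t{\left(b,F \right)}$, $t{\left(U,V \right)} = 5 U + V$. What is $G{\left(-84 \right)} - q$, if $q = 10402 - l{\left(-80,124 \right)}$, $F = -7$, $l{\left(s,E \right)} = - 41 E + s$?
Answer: $-2304$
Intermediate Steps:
$l{\left(s,E \right)} = s - 41 E$
$t{\left(U,V \right)} = V + 5 U$
$q = 15566$ ($q = 10402 - \left(-80 - 5084\right) = 10402 - -5164 = 10402 + 5164 = 15566$)
$G{\left(b \right)} = -10 + 2 b^{2} + 10 b$ ($G{\left(b \right)} = 4 + 2 \left(b b + \left(-7 + 5 b\right)\right) = 4 + 2 \left(b^{2} + \left(-7 + 5 b\right)\right) = 4 + 2 \left(-7 + b^{2} + 5 b\right) = 4 + \left(-14 + 2 b^{2} + 10 b\right) = -10 + 2 b^{2} + 10 b$)
$G{\left(-84 \right)} - q = \left(-10 + 2 \left(-84\right)^{2} + 10 \left(-84\right)\right) - 15566 = \left(-10 + 2 \cdot 7056 - 840\right) - 15566 = \left(-10 + 14112 - 840\right) - 15566 = 13262 - 15566 = -2304$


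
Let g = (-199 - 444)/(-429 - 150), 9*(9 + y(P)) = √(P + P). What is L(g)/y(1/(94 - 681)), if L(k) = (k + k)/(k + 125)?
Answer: -275154489/140607440281 - 5787*I*√1174/140607440281 ≈ -0.0019569 - 1.4102e-6*I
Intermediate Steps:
y(P) = -9 + √2*√P/9 (y(P) = -9 + √(P + P)/9 = -9 + √(2*P)/9 = -9 + (√2*√P)/9 = -9 + √2*√P/9)
g = 643/579 (g = -643/(-579) = -643*(-1/579) = 643/579 ≈ 1.1105)
L(k) = 2*k/(125 + k) (L(k) = (2*k)/(125 + k) = 2*k/(125 + k))
L(g)/y(1/(94 - 681)) = (2*(643/579)/(125 + 643/579))/(-9 + √2*√(1/(94 - 681))/9) = (2*(643/579)/(73018/579))/(-9 + √2*√(1/(-587))/9) = (2*(643/579)*(579/73018))/(-9 + √2*√(-1/587)/9) = 643/(36509*(-9 + √2*(I*√587/587)/9)) = 643/(36509*(-9 + I*√1174/5283))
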